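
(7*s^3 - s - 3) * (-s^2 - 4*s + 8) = -7*s^5 - 28*s^4 + 57*s^3 + 7*s^2 + 4*s - 24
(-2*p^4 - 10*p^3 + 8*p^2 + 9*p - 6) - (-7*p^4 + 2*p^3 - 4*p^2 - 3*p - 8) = 5*p^4 - 12*p^3 + 12*p^2 + 12*p + 2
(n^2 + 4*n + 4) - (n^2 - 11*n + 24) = 15*n - 20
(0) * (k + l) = 0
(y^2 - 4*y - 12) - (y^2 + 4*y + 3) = -8*y - 15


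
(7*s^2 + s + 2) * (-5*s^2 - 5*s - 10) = -35*s^4 - 40*s^3 - 85*s^2 - 20*s - 20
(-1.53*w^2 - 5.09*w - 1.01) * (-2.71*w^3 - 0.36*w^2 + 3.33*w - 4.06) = 4.1463*w^5 + 14.3447*w^4 - 0.5254*w^3 - 10.3743*w^2 + 17.3021*w + 4.1006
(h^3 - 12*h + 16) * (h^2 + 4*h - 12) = h^5 + 4*h^4 - 24*h^3 - 32*h^2 + 208*h - 192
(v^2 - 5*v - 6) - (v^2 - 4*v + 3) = -v - 9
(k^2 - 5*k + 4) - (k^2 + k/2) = 4 - 11*k/2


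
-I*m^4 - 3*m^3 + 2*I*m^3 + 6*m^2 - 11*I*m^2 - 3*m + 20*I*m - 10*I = (m - 1)*(m - 5*I)*(m + 2*I)*(-I*m + I)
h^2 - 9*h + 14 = (h - 7)*(h - 2)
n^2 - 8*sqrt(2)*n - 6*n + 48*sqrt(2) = (n - 6)*(n - 8*sqrt(2))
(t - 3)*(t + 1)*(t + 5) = t^3 + 3*t^2 - 13*t - 15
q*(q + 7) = q^2 + 7*q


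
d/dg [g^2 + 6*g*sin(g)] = 6*g*cos(g) + 2*g + 6*sin(g)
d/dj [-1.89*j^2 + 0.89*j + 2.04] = 0.89 - 3.78*j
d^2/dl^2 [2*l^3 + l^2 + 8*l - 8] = 12*l + 2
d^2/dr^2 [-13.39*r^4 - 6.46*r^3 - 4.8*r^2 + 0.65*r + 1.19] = -160.68*r^2 - 38.76*r - 9.6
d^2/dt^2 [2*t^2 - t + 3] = 4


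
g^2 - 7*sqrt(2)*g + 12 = (g - 6*sqrt(2))*(g - sqrt(2))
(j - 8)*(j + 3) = j^2 - 5*j - 24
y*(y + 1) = y^2 + y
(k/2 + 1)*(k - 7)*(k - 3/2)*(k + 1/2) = k^4/2 - 3*k^3 - 39*k^2/8 + 71*k/8 + 21/4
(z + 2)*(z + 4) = z^2 + 6*z + 8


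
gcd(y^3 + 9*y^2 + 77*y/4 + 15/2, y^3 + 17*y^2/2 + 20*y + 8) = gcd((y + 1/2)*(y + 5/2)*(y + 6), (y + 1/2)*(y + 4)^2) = y + 1/2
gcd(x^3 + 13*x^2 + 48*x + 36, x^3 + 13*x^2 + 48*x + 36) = x^3 + 13*x^2 + 48*x + 36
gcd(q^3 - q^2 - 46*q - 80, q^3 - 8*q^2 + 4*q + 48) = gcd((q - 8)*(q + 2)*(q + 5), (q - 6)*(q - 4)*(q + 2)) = q + 2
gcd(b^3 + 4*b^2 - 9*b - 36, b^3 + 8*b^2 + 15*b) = b + 3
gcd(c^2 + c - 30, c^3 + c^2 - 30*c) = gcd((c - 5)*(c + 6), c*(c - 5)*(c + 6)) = c^2 + c - 30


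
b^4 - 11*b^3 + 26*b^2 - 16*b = b*(b - 8)*(b - 2)*(b - 1)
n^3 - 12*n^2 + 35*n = n*(n - 7)*(n - 5)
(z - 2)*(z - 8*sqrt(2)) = z^2 - 8*sqrt(2)*z - 2*z + 16*sqrt(2)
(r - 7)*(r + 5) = r^2 - 2*r - 35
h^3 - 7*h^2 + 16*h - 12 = (h - 3)*(h - 2)^2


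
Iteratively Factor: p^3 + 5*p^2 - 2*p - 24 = (p + 3)*(p^2 + 2*p - 8) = (p + 3)*(p + 4)*(p - 2)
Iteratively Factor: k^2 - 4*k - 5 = (k - 5)*(k + 1)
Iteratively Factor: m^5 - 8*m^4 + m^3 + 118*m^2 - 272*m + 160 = (m - 4)*(m^4 - 4*m^3 - 15*m^2 + 58*m - 40) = (m - 4)*(m - 2)*(m^3 - 2*m^2 - 19*m + 20) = (m - 5)*(m - 4)*(m - 2)*(m^2 + 3*m - 4) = (m - 5)*(m - 4)*(m - 2)*(m + 4)*(m - 1)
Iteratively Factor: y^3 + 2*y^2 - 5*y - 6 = (y - 2)*(y^2 + 4*y + 3) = (y - 2)*(y + 3)*(y + 1)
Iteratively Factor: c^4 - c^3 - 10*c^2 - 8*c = (c)*(c^3 - c^2 - 10*c - 8) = c*(c - 4)*(c^2 + 3*c + 2) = c*(c - 4)*(c + 1)*(c + 2)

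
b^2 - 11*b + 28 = (b - 7)*(b - 4)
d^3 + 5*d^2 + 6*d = d*(d + 2)*(d + 3)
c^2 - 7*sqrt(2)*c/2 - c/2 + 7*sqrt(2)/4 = (c - 1/2)*(c - 7*sqrt(2)/2)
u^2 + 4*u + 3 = (u + 1)*(u + 3)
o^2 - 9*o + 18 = (o - 6)*(o - 3)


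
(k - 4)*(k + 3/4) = k^2 - 13*k/4 - 3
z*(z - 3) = z^2 - 3*z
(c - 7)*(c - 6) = c^2 - 13*c + 42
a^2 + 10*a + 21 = (a + 3)*(a + 7)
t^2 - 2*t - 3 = (t - 3)*(t + 1)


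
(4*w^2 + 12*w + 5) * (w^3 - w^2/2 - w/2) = 4*w^5 + 10*w^4 - 3*w^3 - 17*w^2/2 - 5*w/2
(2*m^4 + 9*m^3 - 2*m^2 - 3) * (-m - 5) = -2*m^5 - 19*m^4 - 43*m^3 + 10*m^2 + 3*m + 15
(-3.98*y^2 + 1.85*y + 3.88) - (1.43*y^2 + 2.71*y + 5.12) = -5.41*y^2 - 0.86*y - 1.24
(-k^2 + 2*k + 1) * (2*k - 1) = -2*k^3 + 5*k^2 - 1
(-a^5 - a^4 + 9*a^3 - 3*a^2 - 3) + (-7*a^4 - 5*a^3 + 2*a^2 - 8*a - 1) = -a^5 - 8*a^4 + 4*a^3 - a^2 - 8*a - 4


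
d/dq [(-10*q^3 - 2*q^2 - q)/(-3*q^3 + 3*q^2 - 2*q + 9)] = (-36*q^4 + 34*q^3 - 263*q^2 - 36*q - 9)/(9*q^6 - 18*q^5 + 21*q^4 - 66*q^3 + 58*q^2 - 36*q + 81)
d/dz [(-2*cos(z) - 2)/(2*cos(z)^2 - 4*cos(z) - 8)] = (sin(z)^2 - 2*cos(z) - 3)*sin(z)/(sin(z)^2 + 2*cos(z) + 3)^2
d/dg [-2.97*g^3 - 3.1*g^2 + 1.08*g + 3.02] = -8.91*g^2 - 6.2*g + 1.08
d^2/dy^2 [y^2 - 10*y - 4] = 2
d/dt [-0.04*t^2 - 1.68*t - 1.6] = -0.08*t - 1.68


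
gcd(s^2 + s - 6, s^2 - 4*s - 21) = s + 3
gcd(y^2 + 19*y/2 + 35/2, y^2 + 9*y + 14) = y + 7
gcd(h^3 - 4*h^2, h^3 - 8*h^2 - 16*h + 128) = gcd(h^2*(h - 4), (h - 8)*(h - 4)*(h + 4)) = h - 4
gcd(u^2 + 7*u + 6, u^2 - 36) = u + 6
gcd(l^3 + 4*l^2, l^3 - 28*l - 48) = l + 4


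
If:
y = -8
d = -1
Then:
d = -1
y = -8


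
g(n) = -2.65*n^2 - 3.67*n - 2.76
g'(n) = -5.3*n - 3.67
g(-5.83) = -71.43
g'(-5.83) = 27.23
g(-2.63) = -11.44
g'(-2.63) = 10.27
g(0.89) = -8.13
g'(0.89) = -8.39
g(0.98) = -8.90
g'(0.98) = -8.86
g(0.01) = -2.80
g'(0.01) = -3.72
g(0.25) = -3.84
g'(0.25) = -5.00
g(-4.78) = -45.77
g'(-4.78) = 21.66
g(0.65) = -6.27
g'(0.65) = -7.12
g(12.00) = -428.40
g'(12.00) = -67.27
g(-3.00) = -15.60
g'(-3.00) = 12.23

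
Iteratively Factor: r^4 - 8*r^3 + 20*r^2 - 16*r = (r - 2)*(r^3 - 6*r^2 + 8*r) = (r - 2)^2*(r^2 - 4*r) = (r - 4)*(r - 2)^2*(r)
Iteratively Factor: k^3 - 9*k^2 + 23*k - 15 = (k - 5)*(k^2 - 4*k + 3) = (k - 5)*(k - 1)*(k - 3)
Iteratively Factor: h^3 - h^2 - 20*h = (h)*(h^2 - h - 20) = h*(h + 4)*(h - 5)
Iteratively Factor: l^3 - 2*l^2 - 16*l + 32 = (l - 4)*(l^2 + 2*l - 8) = (l - 4)*(l + 4)*(l - 2)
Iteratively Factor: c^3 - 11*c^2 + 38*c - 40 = (c - 4)*(c^2 - 7*c + 10) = (c - 4)*(c - 2)*(c - 5)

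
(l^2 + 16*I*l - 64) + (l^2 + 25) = 2*l^2 + 16*I*l - 39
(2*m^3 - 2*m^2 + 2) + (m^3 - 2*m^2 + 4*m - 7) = 3*m^3 - 4*m^2 + 4*m - 5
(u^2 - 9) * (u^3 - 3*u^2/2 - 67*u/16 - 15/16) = u^5 - 3*u^4/2 - 211*u^3/16 + 201*u^2/16 + 603*u/16 + 135/16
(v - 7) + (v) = 2*v - 7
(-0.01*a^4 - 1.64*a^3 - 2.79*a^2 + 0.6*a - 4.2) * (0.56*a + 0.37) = -0.0056*a^5 - 0.9221*a^4 - 2.1692*a^3 - 0.6963*a^2 - 2.13*a - 1.554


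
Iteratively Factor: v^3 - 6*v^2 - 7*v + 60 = (v - 4)*(v^2 - 2*v - 15) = (v - 4)*(v + 3)*(v - 5)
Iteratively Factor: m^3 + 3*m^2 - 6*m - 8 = (m - 2)*(m^2 + 5*m + 4) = (m - 2)*(m + 1)*(m + 4)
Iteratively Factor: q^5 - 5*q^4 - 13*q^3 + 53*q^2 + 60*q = (q + 1)*(q^4 - 6*q^3 - 7*q^2 + 60*q) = (q + 1)*(q + 3)*(q^3 - 9*q^2 + 20*q) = (q - 4)*(q + 1)*(q + 3)*(q^2 - 5*q) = (q - 5)*(q - 4)*(q + 1)*(q + 3)*(q)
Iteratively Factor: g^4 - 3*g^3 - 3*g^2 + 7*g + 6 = (g + 1)*(g^3 - 4*g^2 + g + 6) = (g + 1)^2*(g^2 - 5*g + 6) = (g - 2)*(g + 1)^2*(g - 3)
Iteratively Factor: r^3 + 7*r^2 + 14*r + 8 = (r + 2)*(r^2 + 5*r + 4) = (r + 1)*(r + 2)*(r + 4)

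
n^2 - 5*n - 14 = (n - 7)*(n + 2)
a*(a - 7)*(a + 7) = a^3 - 49*a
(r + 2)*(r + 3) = r^2 + 5*r + 6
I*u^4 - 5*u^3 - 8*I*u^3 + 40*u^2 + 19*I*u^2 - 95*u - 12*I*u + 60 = (u - 4)*(u - 3)*(u + 5*I)*(I*u - I)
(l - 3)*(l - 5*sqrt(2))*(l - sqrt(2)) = l^3 - 6*sqrt(2)*l^2 - 3*l^2 + 10*l + 18*sqrt(2)*l - 30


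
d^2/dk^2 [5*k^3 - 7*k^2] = 30*k - 14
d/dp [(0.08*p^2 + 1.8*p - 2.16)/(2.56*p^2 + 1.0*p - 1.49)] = (-4.528*p^2 + 10.8208*p - 0.522)/(6.5536*p^4 + 5.12*p^3 - 6.6288*p^2 - 2.98*p + 2.2201)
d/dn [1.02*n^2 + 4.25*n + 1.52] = 2.04*n + 4.25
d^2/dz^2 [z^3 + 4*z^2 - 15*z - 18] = 6*z + 8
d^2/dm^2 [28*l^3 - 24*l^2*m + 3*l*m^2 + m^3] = 6*l + 6*m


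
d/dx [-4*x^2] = -8*x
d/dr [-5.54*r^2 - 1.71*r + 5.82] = -11.08*r - 1.71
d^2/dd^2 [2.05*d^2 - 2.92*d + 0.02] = 4.10000000000000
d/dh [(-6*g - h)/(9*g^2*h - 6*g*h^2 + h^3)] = 2*(9*g^2 - 9*g*h - h^2)/(h^2*(27*g^3 - 27*g^2*h + 9*g*h^2 - h^3))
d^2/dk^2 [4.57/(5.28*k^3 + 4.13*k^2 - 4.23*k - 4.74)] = (-(144.7776*k + 37.7482)*(5.28*k^3 + 4.13*k^2 - 4.23*k - 4.74) + 4.57*(15.84*k^2 + 8.26*k - 4.23)*(31.68*k^2 + 16.52*k - 8.46))/(5.28*k^3 + 4.13*k^2 - 4.23*k - 4.74)^3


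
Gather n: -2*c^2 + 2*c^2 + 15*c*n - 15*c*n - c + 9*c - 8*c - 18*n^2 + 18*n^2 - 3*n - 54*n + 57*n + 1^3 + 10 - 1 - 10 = 0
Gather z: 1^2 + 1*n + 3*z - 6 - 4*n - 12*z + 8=-3*n - 9*z + 3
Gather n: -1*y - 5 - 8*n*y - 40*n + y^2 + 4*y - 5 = n*(-8*y - 40) + y^2 + 3*y - 10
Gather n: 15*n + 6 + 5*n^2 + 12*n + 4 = 5*n^2 + 27*n + 10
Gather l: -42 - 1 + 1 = -42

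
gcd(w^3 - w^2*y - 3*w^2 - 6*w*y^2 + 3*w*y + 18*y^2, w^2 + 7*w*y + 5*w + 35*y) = 1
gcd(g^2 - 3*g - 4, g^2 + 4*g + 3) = g + 1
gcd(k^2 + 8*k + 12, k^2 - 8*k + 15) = 1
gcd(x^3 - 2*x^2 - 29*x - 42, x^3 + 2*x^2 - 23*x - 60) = x + 3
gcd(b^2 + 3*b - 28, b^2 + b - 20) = b - 4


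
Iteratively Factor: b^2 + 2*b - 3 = (b - 1)*(b + 3)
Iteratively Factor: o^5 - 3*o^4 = (o)*(o^4 - 3*o^3) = o^2*(o^3 - 3*o^2) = o^2*(o - 3)*(o^2) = o^3*(o - 3)*(o)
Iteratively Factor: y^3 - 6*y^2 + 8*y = (y)*(y^2 - 6*y + 8) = y*(y - 4)*(y - 2)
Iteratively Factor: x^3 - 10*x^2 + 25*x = (x - 5)*(x^2 - 5*x) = (x - 5)^2*(x)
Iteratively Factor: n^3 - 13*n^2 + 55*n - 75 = (n - 3)*(n^2 - 10*n + 25) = (n - 5)*(n - 3)*(n - 5)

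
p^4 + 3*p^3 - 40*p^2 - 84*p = p*(p - 6)*(p + 2)*(p + 7)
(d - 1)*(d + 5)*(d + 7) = d^3 + 11*d^2 + 23*d - 35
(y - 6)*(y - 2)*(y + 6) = y^3 - 2*y^2 - 36*y + 72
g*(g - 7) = g^2 - 7*g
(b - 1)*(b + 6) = b^2 + 5*b - 6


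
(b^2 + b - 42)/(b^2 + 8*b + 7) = (b - 6)/(b + 1)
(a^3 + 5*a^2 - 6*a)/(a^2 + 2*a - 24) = a*(a - 1)/(a - 4)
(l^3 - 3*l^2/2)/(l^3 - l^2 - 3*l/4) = 2*l/(2*l + 1)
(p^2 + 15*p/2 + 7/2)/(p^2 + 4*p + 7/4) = 2*(p + 7)/(2*p + 7)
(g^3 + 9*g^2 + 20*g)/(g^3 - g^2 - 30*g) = (g + 4)/(g - 6)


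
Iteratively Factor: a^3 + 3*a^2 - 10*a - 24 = (a - 3)*(a^2 + 6*a + 8) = (a - 3)*(a + 2)*(a + 4)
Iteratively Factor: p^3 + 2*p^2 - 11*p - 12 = (p - 3)*(p^2 + 5*p + 4) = (p - 3)*(p + 4)*(p + 1)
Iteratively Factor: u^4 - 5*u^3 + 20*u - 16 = (u + 2)*(u^3 - 7*u^2 + 14*u - 8) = (u - 2)*(u + 2)*(u^2 - 5*u + 4) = (u - 4)*(u - 2)*(u + 2)*(u - 1)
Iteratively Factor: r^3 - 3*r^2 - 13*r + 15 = (r - 1)*(r^2 - 2*r - 15) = (r - 1)*(r + 3)*(r - 5)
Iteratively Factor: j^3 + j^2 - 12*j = (j + 4)*(j^2 - 3*j) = (j - 3)*(j + 4)*(j)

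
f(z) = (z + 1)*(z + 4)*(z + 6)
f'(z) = (z + 1)*(z + 4) + (z + 1)*(z + 6) + (z + 4)*(z + 6)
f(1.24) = 84.98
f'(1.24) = 65.89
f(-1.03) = -0.44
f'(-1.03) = 14.52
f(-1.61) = -6.40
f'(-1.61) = 6.36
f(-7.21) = -24.12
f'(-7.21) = 31.33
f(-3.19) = -4.98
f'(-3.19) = -5.65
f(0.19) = 30.86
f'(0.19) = 38.29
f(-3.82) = -1.11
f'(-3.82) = -6.26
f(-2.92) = -6.39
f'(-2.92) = -4.66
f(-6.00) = 0.00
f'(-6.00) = 10.00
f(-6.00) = 0.00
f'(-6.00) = 10.00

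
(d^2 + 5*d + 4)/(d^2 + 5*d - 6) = (d^2 + 5*d + 4)/(d^2 + 5*d - 6)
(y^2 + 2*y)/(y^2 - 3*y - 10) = y/(y - 5)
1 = 1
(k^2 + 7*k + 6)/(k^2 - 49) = (k^2 + 7*k + 6)/(k^2 - 49)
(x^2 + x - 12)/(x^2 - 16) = (x - 3)/(x - 4)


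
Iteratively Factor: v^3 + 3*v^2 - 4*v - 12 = (v + 3)*(v^2 - 4) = (v + 2)*(v + 3)*(v - 2)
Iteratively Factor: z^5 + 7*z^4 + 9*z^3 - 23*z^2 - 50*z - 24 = (z + 1)*(z^4 + 6*z^3 + 3*z^2 - 26*z - 24) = (z + 1)^2*(z^3 + 5*z^2 - 2*z - 24) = (z - 2)*(z + 1)^2*(z^2 + 7*z + 12) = (z - 2)*(z + 1)^2*(z + 3)*(z + 4)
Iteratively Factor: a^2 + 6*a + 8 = (a + 4)*(a + 2)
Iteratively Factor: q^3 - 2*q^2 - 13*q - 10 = (q + 2)*(q^2 - 4*q - 5) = (q - 5)*(q + 2)*(q + 1)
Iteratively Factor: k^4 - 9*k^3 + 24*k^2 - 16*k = (k - 4)*(k^3 - 5*k^2 + 4*k) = (k - 4)*(k - 1)*(k^2 - 4*k) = k*(k - 4)*(k - 1)*(k - 4)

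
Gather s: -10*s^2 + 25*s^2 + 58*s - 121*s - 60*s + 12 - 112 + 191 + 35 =15*s^2 - 123*s + 126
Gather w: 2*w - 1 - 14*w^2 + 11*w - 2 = -14*w^2 + 13*w - 3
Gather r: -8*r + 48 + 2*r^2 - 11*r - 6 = 2*r^2 - 19*r + 42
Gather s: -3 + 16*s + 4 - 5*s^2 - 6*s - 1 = -5*s^2 + 10*s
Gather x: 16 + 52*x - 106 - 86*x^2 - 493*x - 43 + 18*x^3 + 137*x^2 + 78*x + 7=18*x^3 + 51*x^2 - 363*x - 126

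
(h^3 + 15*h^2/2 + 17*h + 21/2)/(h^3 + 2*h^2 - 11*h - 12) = (h^2 + 13*h/2 + 21/2)/(h^2 + h - 12)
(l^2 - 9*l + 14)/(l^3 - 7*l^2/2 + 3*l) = 2*(l - 7)/(l*(2*l - 3))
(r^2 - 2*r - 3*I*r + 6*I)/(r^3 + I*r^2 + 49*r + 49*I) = (r^2 - 2*r - 3*I*r + 6*I)/(r^3 + I*r^2 + 49*r + 49*I)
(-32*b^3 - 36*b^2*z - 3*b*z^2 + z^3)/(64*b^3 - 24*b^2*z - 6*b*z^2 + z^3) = (b + z)/(-2*b + z)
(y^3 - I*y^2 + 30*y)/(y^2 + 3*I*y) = (y^2 - I*y + 30)/(y + 3*I)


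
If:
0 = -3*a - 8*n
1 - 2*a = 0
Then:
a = 1/2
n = -3/16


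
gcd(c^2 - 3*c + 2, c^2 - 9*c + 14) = c - 2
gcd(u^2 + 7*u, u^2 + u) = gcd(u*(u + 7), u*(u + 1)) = u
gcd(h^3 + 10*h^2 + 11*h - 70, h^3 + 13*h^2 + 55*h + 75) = h + 5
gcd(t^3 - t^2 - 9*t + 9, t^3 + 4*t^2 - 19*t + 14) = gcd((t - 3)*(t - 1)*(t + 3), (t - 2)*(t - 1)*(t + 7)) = t - 1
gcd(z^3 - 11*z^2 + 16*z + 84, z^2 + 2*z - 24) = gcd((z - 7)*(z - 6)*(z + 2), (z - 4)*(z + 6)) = 1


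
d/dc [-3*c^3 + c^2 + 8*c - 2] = -9*c^2 + 2*c + 8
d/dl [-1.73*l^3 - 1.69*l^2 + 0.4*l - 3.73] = -5.19*l^2 - 3.38*l + 0.4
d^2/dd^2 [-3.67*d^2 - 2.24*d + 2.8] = -7.34000000000000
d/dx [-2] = 0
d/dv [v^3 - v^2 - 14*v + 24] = 3*v^2 - 2*v - 14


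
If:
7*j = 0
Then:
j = 0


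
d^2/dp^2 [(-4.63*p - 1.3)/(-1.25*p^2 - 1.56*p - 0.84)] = ((2.5*p + 1.56)*(4.63*p + 1.3)*(5.0*p + 3.12) - (34.725*p + 17.6956)*(1.25*p^2 + 1.56*p + 0.84))/(1.25*p^2 + 1.56*p + 0.84)^3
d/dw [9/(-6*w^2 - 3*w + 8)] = 27*(4*w + 1)/(6*w^2 + 3*w - 8)^2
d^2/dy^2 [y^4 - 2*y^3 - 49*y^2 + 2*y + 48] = 12*y^2 - 12*y - 98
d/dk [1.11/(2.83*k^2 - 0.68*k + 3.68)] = (0.7548 - 6.2826*k)/(2.83*k^2 - 0.68*k + 3.68)^2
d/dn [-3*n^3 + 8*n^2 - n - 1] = -9*n^2 + 16*n - 1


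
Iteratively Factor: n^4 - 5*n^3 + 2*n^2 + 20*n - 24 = (n - 3)*(n^3 - 2*n^2 - 4*n + 8) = (n - 3)*(n - 2)*(n^2 - 4) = (n - 3)*(n - 2)*(n + 2)*(n - 2)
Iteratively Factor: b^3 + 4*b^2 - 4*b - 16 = (b + 2)*(b^2 + 2*b - 8) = (b + 2)*(b + 4)*(b - 2)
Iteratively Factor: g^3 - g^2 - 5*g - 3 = (g - 3)*(g^2 + 2*g + 1) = (g - 3)*(g + 1)*(g + 1)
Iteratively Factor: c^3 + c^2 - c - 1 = (c - 1)*(c^2 + 2*c + 1) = (c - 1)*(c + 1)*(c + 1)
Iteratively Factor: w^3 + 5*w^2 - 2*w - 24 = (w - 2)*(w^2 + 7*w + 12) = (w - 2)*(w + 3)*(w + 4)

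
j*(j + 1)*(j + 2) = j^3 + 3*j^2 + 2*j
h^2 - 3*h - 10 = (h - 5)*(h + 2)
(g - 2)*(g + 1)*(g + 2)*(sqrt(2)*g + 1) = sqrt(2)*g^4 + g^3 + sqrt(2)*g^3 - 4*sqrt(2)*g^2 + g^2 - 4*sqrt(2)*g - 4*g - 4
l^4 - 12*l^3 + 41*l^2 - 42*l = l*(l - 7)*(l - 3)*(l - 2)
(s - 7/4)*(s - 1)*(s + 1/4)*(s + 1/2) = s^4 - 2*s^3 - 3*s^2/16 + 31*s/32 + 7/32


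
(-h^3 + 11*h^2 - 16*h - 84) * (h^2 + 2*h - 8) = -h^5 + 9*h^4 + 14*h^3 - 204*h^2 - 40*h + 672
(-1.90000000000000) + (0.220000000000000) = -1.68000000000000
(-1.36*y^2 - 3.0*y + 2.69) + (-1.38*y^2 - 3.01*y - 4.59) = -2.74*y^2 - 6.01*y - 1.9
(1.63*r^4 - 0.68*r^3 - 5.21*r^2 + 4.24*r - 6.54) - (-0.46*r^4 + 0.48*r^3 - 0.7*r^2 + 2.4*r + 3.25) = 2.09*r^4 - 1.16*r^3 - 4.51*r^2 + 1.84*r - 9.79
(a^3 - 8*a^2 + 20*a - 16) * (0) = 0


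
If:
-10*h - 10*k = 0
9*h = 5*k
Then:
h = 0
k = 0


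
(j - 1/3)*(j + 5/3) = j^2 + 4*j/3 - 5/9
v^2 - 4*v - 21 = (v - 7)*(v + 3)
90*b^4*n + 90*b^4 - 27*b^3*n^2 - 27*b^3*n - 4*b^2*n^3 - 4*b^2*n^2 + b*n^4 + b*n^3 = (-6*b + n)*(-3*b + n)*(5*b + n)*(b*n + b)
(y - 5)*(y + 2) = y^2 - 3*y - 10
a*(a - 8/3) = a^2 - 8*a/3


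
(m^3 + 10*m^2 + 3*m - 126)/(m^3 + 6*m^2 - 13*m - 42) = (m + 6)/(m + 2)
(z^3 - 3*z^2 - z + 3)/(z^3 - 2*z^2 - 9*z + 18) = (z^2 - 1)/(z^2 + z - 6)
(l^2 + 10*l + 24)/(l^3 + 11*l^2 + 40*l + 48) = (l + 6)/(l^2 + 7*l + 12)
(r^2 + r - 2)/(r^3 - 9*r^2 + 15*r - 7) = (r + 2)/(r^2 - 8*r + 7)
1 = 1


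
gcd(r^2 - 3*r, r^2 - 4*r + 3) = r - 3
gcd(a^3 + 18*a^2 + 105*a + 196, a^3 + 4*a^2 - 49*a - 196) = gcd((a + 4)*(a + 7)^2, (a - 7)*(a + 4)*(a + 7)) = a^2 + 11*a + 28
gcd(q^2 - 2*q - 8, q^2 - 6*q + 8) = q - 4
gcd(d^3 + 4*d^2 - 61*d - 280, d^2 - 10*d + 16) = d - 8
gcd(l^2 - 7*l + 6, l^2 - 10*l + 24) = l - 6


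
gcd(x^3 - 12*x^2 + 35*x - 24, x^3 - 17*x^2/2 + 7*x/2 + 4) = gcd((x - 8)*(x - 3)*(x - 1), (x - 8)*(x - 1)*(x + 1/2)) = x^2 - 9*x + 8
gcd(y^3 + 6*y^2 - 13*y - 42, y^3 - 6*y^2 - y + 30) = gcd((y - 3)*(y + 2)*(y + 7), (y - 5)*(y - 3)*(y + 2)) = y^2 - y - 6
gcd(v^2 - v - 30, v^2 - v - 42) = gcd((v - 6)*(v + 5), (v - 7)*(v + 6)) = 1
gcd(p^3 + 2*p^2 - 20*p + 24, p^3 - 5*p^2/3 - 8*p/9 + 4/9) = p - 2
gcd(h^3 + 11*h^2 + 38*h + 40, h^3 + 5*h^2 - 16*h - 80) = h^2 + 9*h + 20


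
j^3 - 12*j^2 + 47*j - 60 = (j - 5)*(j - 4)*(j - 3)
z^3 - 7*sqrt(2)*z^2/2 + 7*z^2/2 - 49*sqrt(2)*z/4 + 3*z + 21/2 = (z + 7/2)*(z - 3*sqrt(2))*(z - sqrt(2)/2)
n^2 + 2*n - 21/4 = (n - 3/2)*(n + 7/2)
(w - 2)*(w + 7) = w^2 + 5*w - 14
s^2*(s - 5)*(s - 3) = s^4 - 8*s^3 + 15*s^2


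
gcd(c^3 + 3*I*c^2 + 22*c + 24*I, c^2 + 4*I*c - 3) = c + I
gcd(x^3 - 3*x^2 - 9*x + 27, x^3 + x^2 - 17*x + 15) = x - 3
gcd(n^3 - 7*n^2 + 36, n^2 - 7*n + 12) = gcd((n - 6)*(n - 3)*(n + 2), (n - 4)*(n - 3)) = n - 3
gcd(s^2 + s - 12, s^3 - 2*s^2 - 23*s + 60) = s - 3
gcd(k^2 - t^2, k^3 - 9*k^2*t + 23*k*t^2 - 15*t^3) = -k + t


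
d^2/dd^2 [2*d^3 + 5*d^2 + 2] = 12*d + 10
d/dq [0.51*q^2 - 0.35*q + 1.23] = 1.02*q - 0.35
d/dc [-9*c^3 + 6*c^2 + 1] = 3*c*(4 - 9*c)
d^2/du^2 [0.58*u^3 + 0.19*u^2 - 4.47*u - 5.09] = 3.48*u + 0.38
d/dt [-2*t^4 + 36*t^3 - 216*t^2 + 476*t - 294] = -8*t^3 + 108*t^2 - 432*t + 476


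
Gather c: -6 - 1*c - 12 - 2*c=-3*c - 18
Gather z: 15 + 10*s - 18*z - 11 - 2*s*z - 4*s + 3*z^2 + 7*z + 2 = 6*s + 3*z^2 + z*(-2*s - 11) + 6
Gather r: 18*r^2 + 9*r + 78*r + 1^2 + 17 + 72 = 18*r^2 + 87*r + 90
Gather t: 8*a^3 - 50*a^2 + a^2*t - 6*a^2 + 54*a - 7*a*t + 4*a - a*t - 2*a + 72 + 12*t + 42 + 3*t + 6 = 8*a^3 - 56*a^2 + 56*a + t*(a^2 - 8*a + 15) + 120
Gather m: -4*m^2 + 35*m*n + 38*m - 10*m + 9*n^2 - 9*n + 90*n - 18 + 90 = -4*m^2 + m*(35*n + 28) + 9*n^2 + 81*n + 72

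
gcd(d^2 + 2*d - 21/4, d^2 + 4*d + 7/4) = d + 7/2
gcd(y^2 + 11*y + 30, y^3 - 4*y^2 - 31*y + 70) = y + 5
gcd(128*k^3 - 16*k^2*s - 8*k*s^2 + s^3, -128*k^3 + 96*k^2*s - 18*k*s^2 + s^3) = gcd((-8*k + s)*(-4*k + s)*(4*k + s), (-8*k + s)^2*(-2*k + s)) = -8*k + s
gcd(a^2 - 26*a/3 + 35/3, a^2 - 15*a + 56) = a - 7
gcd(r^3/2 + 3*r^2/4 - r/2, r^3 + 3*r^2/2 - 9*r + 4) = r - 1/2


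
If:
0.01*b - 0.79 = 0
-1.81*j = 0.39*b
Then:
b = 79.00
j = -17.02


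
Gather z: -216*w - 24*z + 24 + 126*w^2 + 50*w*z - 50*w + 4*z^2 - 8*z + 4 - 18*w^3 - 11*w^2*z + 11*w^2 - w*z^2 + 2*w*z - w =-18*w^3 + 137*w^2 - 267*w + z^2*(4 - w) + z*(-11*w^2 + 52*w - 32) + 28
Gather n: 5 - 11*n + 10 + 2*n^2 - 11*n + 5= 2*n^2 - 22*n + 20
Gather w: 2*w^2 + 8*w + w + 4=2*w^2 + 9*w + 4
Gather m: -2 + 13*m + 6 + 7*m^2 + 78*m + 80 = 7*m^2 + 91*m + 84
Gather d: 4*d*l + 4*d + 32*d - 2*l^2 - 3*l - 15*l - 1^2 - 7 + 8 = d*(4*l + 36) - 2*l^2 - 18*l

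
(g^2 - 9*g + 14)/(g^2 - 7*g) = (g - 2)/g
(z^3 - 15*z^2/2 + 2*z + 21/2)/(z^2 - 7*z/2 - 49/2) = (2*z^2 - z - 3)/(2*z + 7)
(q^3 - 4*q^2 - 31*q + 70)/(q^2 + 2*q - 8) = (q^2 - 2*q - 35)/(q + 4)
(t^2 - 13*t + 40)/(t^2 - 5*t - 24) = (t - 5)/(t + 3)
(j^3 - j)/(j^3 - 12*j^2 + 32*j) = (j^2 - 1)/(j^2 - 12*j + 32)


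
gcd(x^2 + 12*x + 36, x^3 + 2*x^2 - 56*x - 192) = x + 6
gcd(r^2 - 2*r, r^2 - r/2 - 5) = 1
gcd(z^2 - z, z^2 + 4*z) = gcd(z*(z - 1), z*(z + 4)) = z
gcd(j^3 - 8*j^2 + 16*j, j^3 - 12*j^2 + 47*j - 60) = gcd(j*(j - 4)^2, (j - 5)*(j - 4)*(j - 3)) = j - 4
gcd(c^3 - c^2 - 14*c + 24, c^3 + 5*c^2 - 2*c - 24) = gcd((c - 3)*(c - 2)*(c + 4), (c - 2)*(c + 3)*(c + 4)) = c^2 + 2*c - 8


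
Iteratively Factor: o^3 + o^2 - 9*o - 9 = (o + 1)*(o^2 - 9) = (o + 1)*(o + 3)*(o - 3)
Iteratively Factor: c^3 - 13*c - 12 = (c - 4)*(c^2 + 4*c + 3) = (c - 4)*(c + 1)*(c + 3)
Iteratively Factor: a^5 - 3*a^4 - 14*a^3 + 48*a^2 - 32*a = (a + 4)*(a^4 - 7*a^3 + 14*a^2 - 8*a) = a*(a + 4)*(a^3 - 7*a^2 + 14*a - 8) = a*(a - 2)*(a + 4)*(a^2 - 5*a + 4) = a*(a - 2)*(a - 1)*(a + 4)*(a - 4)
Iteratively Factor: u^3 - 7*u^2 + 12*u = (u)*(u^2 - 7*u + 12) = u*(u - 3)*(u - 4)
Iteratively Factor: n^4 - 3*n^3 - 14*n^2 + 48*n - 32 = (n - 4)*(n^3 + n^2 - 10*n + 8) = (n - 4)*(n - 2)*(n^2 + 3*n - 4) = (n - 4)*(n - 2)*(n - 1)*(n + 4)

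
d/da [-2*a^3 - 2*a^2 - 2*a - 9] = -6*a^2 - 4*a - 2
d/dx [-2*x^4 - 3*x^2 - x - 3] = -8*x^3 - 6*x - 1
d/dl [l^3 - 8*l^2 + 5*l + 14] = 3*l^2 - 16*l + 5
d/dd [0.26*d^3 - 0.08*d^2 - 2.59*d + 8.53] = 0.78*d^2 - 0.16*d - 2.59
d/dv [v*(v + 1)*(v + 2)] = 3*v^2 + 6*v + 2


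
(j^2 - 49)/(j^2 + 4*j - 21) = (j - 7)/(j - 3)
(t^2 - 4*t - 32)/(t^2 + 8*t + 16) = (t - 8)/(t + 4)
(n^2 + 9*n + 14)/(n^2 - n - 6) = (n + 7)/(n - 3)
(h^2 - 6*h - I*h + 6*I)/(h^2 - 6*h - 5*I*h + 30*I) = (h - I)/(h - 5*I)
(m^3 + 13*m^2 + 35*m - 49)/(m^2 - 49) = (m^2 + 6*m - 7)/(m - 7)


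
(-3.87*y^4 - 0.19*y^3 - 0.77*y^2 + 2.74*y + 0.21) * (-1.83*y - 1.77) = 7.0821*y^5 + 7.1976*y^4 + 1.7454*y^3 - 3.6513*y^2 - 5.2341*y - 0.3717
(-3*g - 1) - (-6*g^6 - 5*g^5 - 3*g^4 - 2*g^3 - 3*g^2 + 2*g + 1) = 6*g^6 + 5*g^5 + 3*g^4 + 2*g^3 + 3*g^2 - 5*g - 2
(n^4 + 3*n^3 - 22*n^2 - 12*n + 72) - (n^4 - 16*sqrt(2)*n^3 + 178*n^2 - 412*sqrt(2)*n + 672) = 3*n^3 + 16*sqrt(2)*n^3 - 200*n^2 - 12*n + 412*sqrt(2)*n - 600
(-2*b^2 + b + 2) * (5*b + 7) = -10*b^3 - 9*b^2 + 17*b + 14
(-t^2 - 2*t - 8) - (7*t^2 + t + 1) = -8*t^2 - 3*t - 9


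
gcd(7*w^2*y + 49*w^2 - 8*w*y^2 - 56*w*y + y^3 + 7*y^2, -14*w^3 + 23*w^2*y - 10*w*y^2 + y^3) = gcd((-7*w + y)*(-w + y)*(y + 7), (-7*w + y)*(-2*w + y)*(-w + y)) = 7*w^2 - 8*w*y + y^2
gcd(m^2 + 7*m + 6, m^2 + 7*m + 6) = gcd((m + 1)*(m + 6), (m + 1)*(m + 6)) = m^2 + 7*m + 6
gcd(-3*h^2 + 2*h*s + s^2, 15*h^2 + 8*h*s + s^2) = 3*h + s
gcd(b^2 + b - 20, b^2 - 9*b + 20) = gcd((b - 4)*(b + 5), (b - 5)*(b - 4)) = b - 4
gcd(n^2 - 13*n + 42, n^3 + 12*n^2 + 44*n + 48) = 1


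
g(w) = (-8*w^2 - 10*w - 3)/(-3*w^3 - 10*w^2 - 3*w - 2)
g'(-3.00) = -289.00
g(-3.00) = 22.50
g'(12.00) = -0.01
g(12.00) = 0.19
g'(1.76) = -0.31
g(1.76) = 0.83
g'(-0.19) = 4.14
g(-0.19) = 0.78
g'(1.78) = -0.30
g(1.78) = 0.82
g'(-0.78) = -0.55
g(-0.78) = 0.02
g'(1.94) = -0.27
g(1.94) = 0.78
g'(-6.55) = -0.17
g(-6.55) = -0.65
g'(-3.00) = -289.00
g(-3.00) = 22.50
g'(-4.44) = -1.01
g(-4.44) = -1.52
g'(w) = (-16*w - 10)/(-3*w^3 - 10*w^2 - 3*w - 2) + (-8*w^2 - 10*w - 3)*(9*w^2 + 20*w + 3)/(-3*w^3 - 10*w^2 - 3*w - 2)^2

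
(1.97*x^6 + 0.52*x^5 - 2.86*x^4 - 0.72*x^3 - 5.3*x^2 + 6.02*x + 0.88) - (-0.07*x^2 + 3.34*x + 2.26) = 1.97*x^6 + 0.52*x^5 - 2.86*x^4 - 0.72*x^3 - 5.23*x^2 + 2.68*x - 1.38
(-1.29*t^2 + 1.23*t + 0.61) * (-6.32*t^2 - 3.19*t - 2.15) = 8.1528*t^4 - 3.6585*t^3 - 5.0054*t^2 - 4.5904*t - 1.3115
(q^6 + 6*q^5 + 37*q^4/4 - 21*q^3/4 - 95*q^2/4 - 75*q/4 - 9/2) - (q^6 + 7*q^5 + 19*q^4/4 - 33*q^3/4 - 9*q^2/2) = -q^5 + 9*q^4/2 + 3*q^3 - 77*q^2/4 - 75*q/4 - 9/2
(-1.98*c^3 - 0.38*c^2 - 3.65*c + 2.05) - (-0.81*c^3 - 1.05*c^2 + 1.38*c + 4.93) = -1.17*c^3 + 0.67*c^2 - 5.03*c - 2.88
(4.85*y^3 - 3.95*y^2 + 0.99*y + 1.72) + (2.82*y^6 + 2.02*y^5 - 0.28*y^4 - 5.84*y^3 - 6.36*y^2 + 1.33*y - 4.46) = 2.82*y^6 + 2.02*y^5 - 0.28*y^4 - 0.99*y^3 - 10.31*y^2 + 2.32*y - 2.74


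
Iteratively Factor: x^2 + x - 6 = (x - 2)*(x + 3)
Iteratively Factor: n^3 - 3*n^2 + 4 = (n + 1)*(n^2 - 4*n + 4) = (n - 2)*(n + 1)*(n - 2)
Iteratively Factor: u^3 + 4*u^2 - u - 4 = (u + 4)*(u^2 - 1) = (u - 1)*(u + 4)*(u + 1)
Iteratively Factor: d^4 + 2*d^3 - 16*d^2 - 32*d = (d + 4)*(d^3 - 2*d^2 - 8*d) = (d + 2)*(d + 4)*(d^2 - 4*d) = d*(d + 2)*(d + 4)*(d - 4)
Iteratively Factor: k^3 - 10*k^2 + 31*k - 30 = (k - 2)*(k^2 - 8*k + 15) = (k - 5)*(k - 2)*(k - 3)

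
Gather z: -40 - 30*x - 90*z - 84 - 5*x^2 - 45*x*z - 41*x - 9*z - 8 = -5*x^2 - 71*x + z*(-45*x - 99) - 132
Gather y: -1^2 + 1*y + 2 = y + 1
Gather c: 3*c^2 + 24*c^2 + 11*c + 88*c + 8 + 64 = 27*c^2 + 99*c + 72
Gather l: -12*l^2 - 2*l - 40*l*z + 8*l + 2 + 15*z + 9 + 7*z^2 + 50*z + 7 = -12*l^2 + l*(6 - 40*z) + 7*z^2 + 65*z + 18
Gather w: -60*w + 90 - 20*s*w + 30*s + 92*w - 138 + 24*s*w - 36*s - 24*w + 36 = -6*s + w*(4*s + 8) - 12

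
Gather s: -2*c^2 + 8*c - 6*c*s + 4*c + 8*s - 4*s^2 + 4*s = -2*c^2 + 12*c - 4*s^2 + s*(12 - 6*c)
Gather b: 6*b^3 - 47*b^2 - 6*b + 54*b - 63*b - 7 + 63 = 6*b^3 - 47*b^2 - 15*b + 56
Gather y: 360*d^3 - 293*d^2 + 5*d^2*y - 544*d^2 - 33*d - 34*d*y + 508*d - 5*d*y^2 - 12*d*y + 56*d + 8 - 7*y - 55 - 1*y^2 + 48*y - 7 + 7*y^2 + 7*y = 360*d^3 - 837*d^2 + 531*d + y^2*(6 - 5*d) + y*(5*d^2 - 46*d + 48) - 54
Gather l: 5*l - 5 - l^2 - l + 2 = -l^2 + 4*l - 3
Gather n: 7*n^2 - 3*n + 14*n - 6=7*n^2 + 11*n - 6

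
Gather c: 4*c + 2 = 4*c + 2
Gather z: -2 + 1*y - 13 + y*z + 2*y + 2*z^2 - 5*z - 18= 3*y + 2*z^2 + z*(y - 5) - 33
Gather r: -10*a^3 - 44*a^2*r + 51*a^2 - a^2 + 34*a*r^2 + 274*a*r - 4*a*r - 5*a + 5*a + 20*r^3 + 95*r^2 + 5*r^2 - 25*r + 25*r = -10*a^3 + 50*a^2 + 20*r^3 + r^2*(34*a + 100) + r*(-44*a^2 + 270*a)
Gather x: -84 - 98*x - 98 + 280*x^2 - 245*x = 280*x^2 - 343*x - 182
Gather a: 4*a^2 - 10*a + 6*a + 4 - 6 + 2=4*a^2 - 4*a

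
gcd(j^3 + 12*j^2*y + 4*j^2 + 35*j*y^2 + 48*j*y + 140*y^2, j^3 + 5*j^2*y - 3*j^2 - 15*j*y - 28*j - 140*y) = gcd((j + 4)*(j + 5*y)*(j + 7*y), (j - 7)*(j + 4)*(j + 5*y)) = j^2 + 5*j*y + 4*j + 20*y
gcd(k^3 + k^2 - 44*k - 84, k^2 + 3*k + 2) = k + 2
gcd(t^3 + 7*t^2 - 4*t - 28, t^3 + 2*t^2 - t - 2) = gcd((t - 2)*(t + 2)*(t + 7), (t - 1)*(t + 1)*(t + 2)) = t + 2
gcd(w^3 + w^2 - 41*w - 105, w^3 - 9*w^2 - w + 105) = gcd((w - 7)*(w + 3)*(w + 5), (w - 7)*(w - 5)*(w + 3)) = w^2 - 4*w - 21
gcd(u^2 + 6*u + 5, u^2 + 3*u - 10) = u + 5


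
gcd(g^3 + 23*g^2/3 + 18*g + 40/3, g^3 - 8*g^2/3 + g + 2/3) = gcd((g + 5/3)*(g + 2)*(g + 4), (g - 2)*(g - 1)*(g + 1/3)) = 1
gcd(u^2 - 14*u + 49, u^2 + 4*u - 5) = 1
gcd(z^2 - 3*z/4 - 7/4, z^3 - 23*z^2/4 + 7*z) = z - 7/4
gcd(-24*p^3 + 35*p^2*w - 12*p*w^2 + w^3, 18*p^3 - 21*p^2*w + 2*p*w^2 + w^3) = 3*p^2 - 4*p*w + w^2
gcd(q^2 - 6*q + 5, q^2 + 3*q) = 1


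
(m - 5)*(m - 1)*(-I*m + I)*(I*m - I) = m^4 - 8*m^3 + 18*m^2 - 16*m + 5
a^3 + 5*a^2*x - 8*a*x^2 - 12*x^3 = (a - 2*x)*(a + x)*(a + 6*x)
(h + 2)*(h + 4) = h^2 + 6*h + 8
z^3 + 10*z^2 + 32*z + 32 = (z + 2)*(z + 4)^2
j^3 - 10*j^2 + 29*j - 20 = (j - 5)*(j - 4)*(j - 1)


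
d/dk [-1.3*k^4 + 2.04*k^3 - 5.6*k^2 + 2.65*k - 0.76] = -5.2*k^3 + 6.12*k^2 - 11.2*k + 2.65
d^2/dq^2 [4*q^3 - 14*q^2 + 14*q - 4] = 24*q - 28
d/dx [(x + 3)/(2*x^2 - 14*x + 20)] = (x^2 - 7*x - (x + 3)*(2*x - 7) + 10)/(2*(x^2 - 7*x + 10)^2)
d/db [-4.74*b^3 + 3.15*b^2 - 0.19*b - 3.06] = -14.22*b^2 + 6.3*b - 0.19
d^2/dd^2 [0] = 0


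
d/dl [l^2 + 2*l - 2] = 2*l + 2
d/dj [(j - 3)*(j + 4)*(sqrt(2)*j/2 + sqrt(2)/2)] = sqrt(2)*(3*j^2 + 4*j - 11)/2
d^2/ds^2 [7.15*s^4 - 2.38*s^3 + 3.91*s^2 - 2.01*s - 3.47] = 85.8*s^2 - 14.28*s + 7.82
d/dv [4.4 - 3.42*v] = -3.42000000000000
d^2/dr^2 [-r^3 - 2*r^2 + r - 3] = -6*r - 4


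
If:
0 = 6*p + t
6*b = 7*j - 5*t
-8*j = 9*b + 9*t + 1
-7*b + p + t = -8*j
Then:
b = -275/4449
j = -80/1483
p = 1/4449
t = -2/1483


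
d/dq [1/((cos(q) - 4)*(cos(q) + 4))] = sin(2*q)/((cos(q) - 4)^2*(cos(q) + 4)^2)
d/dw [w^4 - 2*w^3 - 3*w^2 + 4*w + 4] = 4*w^3 - 6*w^2 - 6*w + 4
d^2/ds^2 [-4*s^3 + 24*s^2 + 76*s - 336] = 48 - 24*s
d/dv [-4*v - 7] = -4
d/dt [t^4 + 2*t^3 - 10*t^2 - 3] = 2*t*(2*t^2 + 3*t - 10)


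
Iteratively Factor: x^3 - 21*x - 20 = (x - 5)*(x^2 + 5*x + 4) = (x - 5)*(x + 1)*(x + 4)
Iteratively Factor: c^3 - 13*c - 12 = (c + 1)*(c^2 - c - 12) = (c - 4)*(c + 1)*(c + 3)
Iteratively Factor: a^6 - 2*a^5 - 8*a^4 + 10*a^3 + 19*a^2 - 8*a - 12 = (a - 1)*(a^5 - a^4 - 9*a^3 + a^2 + 20*a + 12) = (a - 1)*(a + 2)*(a^4 - 3*a^3 - 3*a^2 + 7*a + 6) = (a - 1)*(a + 1)*(a + 2)*(a^3 - 4*a^2 + a + 6) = (a - 3)*(a - 1)*(a + 1)*(a + 2)*(a^2 - a - 2) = (a - 3)*(a - 2)*(a - 1)*(a + 1)*(a + 2)*(a + 1)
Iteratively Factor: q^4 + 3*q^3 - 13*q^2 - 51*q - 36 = (q + 1)*(q^3 + 2*q^2 - 15*q - 36) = (q + 1)*(q + 3)*(q^2 - q - 12) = (q - 4)*(q + 1)*(q + 3)*(q + 3)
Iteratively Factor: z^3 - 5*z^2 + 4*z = (z - 4)*(z^2 - z) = z*(z - 4)*(z - 1)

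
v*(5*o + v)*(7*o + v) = 35*o^2*v + 12*o*v^2 + v^3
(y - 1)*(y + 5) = y^2 + 4*y - 5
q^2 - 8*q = q*(q - 8)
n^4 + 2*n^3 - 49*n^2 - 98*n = n*(n - 7)*(n + 2)*(n + 7)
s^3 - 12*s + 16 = (s - 2)^2*(s + 4)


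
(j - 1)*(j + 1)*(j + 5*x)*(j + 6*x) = j^4 + 11*j^3*x + 30*j^2*x^2 - j^2 - 11*j*x - 30*x^2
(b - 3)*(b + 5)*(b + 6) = b^3 + 8*b^2 - 3*b - 90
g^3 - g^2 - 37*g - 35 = (g - 7)*(g + 1)*(g + 5)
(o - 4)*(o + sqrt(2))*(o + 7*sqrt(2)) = o^3 - 4*o^2 + 8*sqrt(2)*o^2 - 32*sqrt(2)*o + 14*o - 56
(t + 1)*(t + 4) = t^2 + 5*t + 4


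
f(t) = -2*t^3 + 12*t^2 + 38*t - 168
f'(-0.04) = 37.03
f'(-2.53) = -61.13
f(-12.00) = 4560.00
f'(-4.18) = -167.15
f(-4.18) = 28.90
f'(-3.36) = -110.38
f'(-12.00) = -1114.00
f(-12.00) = 4560.00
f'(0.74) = 52.47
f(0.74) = -134.12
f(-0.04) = -169.50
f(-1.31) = -192.69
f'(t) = -6*t^2 + 24*t + 38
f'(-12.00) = -1114.00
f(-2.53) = -154.94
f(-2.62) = -149.22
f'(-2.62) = -66.07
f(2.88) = -6.80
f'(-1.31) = -3.74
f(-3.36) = -84.34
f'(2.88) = 57.35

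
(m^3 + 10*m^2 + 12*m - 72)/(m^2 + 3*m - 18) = (m^2 + 4*m - 12)/(m - 3)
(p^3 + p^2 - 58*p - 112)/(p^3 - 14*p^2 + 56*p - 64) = (p^2 + 9*p + 14)/(p^2 - 6*p + 8)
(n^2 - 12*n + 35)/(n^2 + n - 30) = (n - 7)/(n + 6)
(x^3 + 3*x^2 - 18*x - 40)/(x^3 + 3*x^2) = (x^3 + 3*x^2 - 18*x - 40)/(x^2*(x + 3))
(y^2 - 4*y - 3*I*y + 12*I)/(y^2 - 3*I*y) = (y - 4)/y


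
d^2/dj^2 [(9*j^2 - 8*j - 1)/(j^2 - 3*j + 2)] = 38/(j^3 - 6*j^2 + 12*j - 8)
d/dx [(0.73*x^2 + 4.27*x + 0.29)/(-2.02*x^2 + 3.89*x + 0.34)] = (11.4651*x^2 + 1.668*x + 0.3237)/(4.0804*x^4 - 15.7156*x^3 + 13.7585*x^2 + 2.6452*x + 0.1156)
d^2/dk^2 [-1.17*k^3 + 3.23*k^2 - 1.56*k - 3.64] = 6.46 - 7.02*k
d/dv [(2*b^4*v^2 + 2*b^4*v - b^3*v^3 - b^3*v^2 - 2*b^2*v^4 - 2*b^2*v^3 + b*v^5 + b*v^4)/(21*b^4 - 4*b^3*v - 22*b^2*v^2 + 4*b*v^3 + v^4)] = b*(84*b^3*v + 42*b^3 - 71*b^2*v^2 - 42*b^2*v + 8*b*v^3 + 6*b*v^2 + v^4)/(441*b^4 - 168*b^3*v - 26*b^2*v^2 + 8*b*v^3 + v^4)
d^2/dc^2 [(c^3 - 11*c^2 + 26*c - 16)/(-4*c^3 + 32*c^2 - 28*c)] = (3*c^3 - 48*c^2 + 336*c - 784)/(2*c^3*(c^3 - 21*c^2 + 147*c - 343))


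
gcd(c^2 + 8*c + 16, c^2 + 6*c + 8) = c + 4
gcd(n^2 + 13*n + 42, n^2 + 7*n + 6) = n + 6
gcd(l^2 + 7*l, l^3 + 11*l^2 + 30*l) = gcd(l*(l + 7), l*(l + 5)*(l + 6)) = l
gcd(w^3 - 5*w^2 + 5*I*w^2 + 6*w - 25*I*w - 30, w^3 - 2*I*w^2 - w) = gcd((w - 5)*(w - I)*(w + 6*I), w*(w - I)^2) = w - I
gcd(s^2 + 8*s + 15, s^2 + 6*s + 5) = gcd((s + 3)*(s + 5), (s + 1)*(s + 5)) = s + 5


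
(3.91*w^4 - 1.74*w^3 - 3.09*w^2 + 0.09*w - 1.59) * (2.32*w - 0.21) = 9.0712*w^5 - 4.8579*w^4 - 6.8034*w^3 + 0.8577*w^2 - 3.7077*w + 0.3339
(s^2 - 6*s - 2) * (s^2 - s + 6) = s^4 - 7*s^3 + 10*s^2 - 34*s - 12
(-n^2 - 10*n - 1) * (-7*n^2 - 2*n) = 7*n^4 + 72*n^3 + 27*n^2 + 2*n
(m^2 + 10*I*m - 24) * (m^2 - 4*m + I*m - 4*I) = m^4 - 4*m^3 + 11*I*m^3 - 34*m^2 - 44*I*m^2 + 136*m - 24*I*m + 96*I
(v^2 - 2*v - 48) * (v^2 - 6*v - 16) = v^4 - 8*v^3 - 52*v^2 + 320*v + 768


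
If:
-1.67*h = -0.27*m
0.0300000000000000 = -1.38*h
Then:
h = -0.02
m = -0.13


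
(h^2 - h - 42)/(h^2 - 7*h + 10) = (h^2 - h - 42)/(h^2 - 7*h + 10)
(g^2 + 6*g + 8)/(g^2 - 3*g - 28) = (g + 2)/(g - 7)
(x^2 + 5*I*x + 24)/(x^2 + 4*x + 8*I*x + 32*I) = (x - 3*I)/(x + 4)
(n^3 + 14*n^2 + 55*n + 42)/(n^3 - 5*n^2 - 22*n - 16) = (n^2 + 13*n + 42)/(n^2 - 6*n - 16)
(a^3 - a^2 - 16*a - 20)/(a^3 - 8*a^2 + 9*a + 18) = (a^3 - a^2 - 16*a - 20)/(a^3 - 8*a^2 + 9*a + 18)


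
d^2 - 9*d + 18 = (d - 6)*(d - 3)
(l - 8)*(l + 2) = l^2 - 6*l - 16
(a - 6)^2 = a^2 - 12*a + 36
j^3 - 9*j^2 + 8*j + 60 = (j - 6)*(j - 5)*(j + 2)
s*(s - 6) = s^2 - 6*s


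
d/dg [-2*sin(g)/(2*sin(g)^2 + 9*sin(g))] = 4*cos(g)/(2*sin(g) + 9)^2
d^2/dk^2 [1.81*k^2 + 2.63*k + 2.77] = 3.62000000000000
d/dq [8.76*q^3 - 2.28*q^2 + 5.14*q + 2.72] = 26.28*q^2 - 4.56*q + 5.14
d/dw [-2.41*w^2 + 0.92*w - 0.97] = 0.92 - 4.82*w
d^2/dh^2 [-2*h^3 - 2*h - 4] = -12*h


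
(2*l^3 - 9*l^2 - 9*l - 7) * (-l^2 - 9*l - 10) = -2*l^5 - 9*l^4 + 70*l^3 + 178*l^2 + 153*l + 70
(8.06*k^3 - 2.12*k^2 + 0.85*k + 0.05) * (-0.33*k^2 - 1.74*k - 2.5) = -2.6598*k^5 - 13.3248*k^4 - 16.7417*k^3 + 3.8045*k^2 - 2.212*k - 0.125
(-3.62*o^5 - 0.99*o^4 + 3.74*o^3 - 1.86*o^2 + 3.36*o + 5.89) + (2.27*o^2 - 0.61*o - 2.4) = -3.62*o^5 - 0.99*o^4 + 3.74*o^3 + 0.41*o^2 + 2.75*o + 3.49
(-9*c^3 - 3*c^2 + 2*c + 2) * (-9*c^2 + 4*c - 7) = 81*c^5 - 9*c^4 + 33*c^3 + 11*c^2 - 6*c - 14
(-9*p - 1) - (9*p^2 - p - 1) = -9*p^2 - 8*p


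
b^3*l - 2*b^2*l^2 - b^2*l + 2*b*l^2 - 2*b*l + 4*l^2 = (b - 2)*(b - 2*l)*(b*l + l)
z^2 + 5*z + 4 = (z + 1)*(z + 4)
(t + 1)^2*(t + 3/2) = t^3 + 7*t^2/2 + 4*t + 3/2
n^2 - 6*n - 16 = (n - 8)*(n + 2)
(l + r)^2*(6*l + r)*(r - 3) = 6*l^3*r - 18*l^3 + 13*l^2*r^2 - 39*l^2*r + 8*l*r^3 - 24*l*r^2 + r^4 - 3*r^3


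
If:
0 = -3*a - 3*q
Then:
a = -q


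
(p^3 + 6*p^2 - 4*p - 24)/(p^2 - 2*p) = p + 8 + 12/p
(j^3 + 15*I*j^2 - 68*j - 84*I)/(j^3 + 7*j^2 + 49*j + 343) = (j^2 + 8*I*j - 12)/(j^2 + 7*j*(1 - I) - 49*I)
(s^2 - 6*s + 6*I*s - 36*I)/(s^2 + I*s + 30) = (s - 6)/(s - 5*I)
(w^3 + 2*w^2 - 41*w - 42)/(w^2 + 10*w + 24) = (w^3 + 2*w^2 - 41*w - 42)/(w^2 + 10*w + 24)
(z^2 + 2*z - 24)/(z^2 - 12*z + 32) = (z + 6)/(z - 8)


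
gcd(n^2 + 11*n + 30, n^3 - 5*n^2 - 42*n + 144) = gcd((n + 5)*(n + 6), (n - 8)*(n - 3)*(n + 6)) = n + 6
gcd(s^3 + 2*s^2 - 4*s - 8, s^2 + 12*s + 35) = 1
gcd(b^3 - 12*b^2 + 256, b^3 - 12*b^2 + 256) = b^3 - 12*b^2 + 256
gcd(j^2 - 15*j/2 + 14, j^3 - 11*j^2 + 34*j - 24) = j - 4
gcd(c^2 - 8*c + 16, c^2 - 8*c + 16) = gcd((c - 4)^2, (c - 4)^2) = c^2 - 8*c + 16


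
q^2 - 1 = (q - 1)*(q + 1)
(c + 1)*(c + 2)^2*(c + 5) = c^4 + 10*c^3 + 33*c^2 + 44*c + 20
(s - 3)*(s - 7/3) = s^2 - 16*s/3 + 7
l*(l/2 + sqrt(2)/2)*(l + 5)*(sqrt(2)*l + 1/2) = sqrt(2)*l^4/2 + 5*l^3/4 + 5*sqrt(2)*l^3/2 + sqrt(2)*l^2/4 + 25*l^2/4 + 5*sqrt(2)*l/4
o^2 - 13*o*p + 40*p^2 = (o - 8*p)*(o - 5*p)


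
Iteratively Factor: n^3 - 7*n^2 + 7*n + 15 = (n + 1)*(n^2 - 8*n + 15) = (n - 3)*(n + 1)*(n - 5)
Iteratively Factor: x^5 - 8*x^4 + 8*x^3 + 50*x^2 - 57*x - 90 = (x - 3)*(x^4 - 5*x^3 - 7*x^2 + 29*x + 30) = (x - 3)*(x + 2)*(x^3 - 7*x^2 + 7*x + 15) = (x - 3)*(x + 1)*(x + 2)*(x^2 - 8*x + 15) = (x - 5)*(x - 3)*(x + 1)*(x + 2)*(x - 3)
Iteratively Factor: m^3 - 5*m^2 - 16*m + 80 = (m - 4)*(m^2 - m - 20) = (m - 5)*(m - 4)*(m + 4)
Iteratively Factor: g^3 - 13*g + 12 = (g - 1)*(g^2 + g - 12) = (g - 3)*(g - 1)*(g + 4)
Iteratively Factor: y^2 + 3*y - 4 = (y + 4)*(y - 1)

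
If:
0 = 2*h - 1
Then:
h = 1/2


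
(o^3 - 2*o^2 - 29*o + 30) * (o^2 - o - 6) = o^5 - 3*o^4 - 33*o^3 + 71*o^2 + 144*o - 180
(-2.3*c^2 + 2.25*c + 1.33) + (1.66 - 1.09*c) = -2.3*c^2 + 1.16*c + 2.99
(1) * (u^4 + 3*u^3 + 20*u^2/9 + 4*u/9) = u^4 + 3*u^3 + 20*u^2/9 + 4*u/9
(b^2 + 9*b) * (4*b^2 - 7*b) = 4*b^4 + 29*b^3 - 63*b^2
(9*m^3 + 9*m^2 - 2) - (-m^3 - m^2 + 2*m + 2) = 10*m^3 + 10*m^2 - 2*m - 4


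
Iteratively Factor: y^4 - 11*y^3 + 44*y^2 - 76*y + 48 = (y - 2)*(y^3 - 9*y^2 + 26*y - 24) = (y - 3)*(y - 2)*(y^2 - 6*y + 8) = (y - 4)*(y - 3)*(y - 2)*(y - 2)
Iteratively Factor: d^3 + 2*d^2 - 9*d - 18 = (d - 3)*(d^2 + 5*d + 6) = (d - 3)*(d + 2)*(d + 3)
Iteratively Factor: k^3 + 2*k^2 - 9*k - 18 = (k + 2)*(k^2 - 9) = (k + 2)*(k + 3)*(k - 3)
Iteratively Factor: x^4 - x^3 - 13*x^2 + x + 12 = (x - 1)*(x^3 - 13*x - 12) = (x - 1)*(x + 3)*(x^2 - 3*x - 4) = (x - 4)*(x - 1)*(x + 3)*(x + 1)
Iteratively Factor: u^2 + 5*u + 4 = (u + 1)*(u + 4)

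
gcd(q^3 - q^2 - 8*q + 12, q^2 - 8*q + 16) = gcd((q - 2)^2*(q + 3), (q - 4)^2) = 1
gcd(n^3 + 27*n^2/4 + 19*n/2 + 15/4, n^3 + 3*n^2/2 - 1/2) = n + 1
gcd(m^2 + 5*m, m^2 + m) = m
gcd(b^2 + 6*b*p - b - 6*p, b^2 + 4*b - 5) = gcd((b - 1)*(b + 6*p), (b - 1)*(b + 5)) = b - 1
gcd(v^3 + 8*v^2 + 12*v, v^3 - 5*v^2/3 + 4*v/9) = v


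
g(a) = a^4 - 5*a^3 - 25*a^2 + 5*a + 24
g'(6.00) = 29.00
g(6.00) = -630.00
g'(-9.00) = -3676.00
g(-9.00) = 8160.00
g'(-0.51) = 26.07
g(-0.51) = 15.68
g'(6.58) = 166.12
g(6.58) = -575.38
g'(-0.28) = 17.74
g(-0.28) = 20.76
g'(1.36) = -80.68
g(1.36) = -24.60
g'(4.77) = -140.67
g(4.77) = -545.93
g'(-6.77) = -1585.15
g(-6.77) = 2496.43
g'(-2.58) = -34.54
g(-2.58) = -25.13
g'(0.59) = -28.90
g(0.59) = 17.34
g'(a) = 4*a^3 - 15*a^2 - 50*a + 5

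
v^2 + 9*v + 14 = (v + 2)*(v + 7)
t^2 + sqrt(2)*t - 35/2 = (t - 5*sqrt(2)/2)*(t + 7*sqrt(2)/2)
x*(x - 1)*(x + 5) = x^3 + 4*x^2 - 5*x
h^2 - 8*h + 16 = (h - 4)^2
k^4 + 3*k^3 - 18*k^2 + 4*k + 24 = (k - 2)^2*(k + 1)*(k + 6)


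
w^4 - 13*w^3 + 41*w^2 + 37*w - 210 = (w - 7)*(w - 5)*(w - 3)*(w + 2)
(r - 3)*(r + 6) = r^2 + 3*r - 18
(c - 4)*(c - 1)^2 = c^3 - 6*c^2 + 9*c - 4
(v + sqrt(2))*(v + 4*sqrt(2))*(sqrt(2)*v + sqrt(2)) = sqrt(2)*v^3 + sqrt(2)*v^2 + 10*v^2 + 10*v + 8*sqrt(2)*v + 8*sqrt(2)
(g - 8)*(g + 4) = g^2 - 4*g - 32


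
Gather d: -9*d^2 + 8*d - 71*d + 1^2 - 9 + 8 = -9*d^2 - 63*d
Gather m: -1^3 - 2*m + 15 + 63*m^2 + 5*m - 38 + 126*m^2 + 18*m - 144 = 189*m^2 + 21*m - 168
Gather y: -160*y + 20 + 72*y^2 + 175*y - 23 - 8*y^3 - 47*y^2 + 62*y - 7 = -8*y^3 + 25*y^2 + 77*y - 10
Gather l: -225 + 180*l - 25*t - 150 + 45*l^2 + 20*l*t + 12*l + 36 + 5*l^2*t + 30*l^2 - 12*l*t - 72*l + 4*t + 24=l^2*(5*t + 75) + l*(8*t + 120) - 21*t - 315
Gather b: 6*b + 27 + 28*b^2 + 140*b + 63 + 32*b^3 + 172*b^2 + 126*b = 32*b^3 + 200*b^2 + 272*b + 90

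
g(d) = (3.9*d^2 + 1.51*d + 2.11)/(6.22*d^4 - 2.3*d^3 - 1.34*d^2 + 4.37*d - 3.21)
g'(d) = (7.8*d + 1.51)/(6.22*d^4 - 2.3*d^3 - 1.34*d^2 + 4.37*d - 3.21) + (3.9*d^2 + 1.51*d + 2.11)*(-24.88*d^3 + 6.9*d^2 + 2.68*d - 4.37)/(6.22*d^4 - 2.3*d^3 - 1.34*d^2 + 4.37*d - 3.21)^2 = (-48.516*d^5 - 19.2066*d^4 - 45.5508*d^3 + 33.6254*d^2 - 19.3832*d - 14.0678)/(38.6884*d^8 - 28.612*d^7 - 11.3796*d^6 + 60.5268*d^5 - 58.2388*d^4 + 3.0544*d^3 + 27.6997*d^2 - 28.0554*d + 10.3041)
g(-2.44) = 0.09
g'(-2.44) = 0.08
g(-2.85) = 0.07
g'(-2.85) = 0.05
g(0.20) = -1.07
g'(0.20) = -2.96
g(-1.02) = 41.33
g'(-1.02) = 9715.07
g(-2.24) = 0.11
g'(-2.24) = 0.11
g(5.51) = 0.02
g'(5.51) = -0.01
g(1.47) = 0.58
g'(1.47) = -1.10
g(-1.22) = 0.82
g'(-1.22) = 4.19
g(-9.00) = 0.01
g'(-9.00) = 0.00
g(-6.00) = 0.02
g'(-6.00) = 0.01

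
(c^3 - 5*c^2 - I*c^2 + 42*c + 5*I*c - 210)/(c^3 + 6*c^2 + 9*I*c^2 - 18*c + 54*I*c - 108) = (c^2 - c*(5 + 7*I) + 35*I)/(c^2 + 3*c*(2 + I) + 18*I)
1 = 1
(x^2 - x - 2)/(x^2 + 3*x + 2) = (x - 2)/(x + 2)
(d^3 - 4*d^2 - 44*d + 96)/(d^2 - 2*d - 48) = d - 2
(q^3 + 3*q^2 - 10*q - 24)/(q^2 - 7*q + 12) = (q^2 + 6*q + 8)/(q - 4)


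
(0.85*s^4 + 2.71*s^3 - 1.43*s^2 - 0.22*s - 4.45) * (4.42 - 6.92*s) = -5.882*s^5 - 14.9962*s^4 + 21.8738*s^3 - 4.7982*s^2 + 29.8216*s - 19.669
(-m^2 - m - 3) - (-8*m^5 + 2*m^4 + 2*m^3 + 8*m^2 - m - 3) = 8*m^5 - 2*m^4 - 2*m^3 - 9*m^2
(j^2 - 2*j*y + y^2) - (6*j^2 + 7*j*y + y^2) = -5*j^2 - 9*j*y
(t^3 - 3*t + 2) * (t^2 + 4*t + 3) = t^5 + 4*t^4 - 10*t^2 - t + 6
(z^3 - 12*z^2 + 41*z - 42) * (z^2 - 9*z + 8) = z^5 - 21*z^4 + 157*z^3 - 507*z^2 + 706*z - 336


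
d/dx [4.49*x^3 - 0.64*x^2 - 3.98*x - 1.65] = 13.47*x^2 - 1.28*x - 3.98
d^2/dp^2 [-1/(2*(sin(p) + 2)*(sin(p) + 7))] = (4*sin(p)^4 + 27*sin(p)^3 + 19*sin(p)^2 - 180*sin(p) - 134)/(2*(sin(p) + 2)^3*(sin(p) + 7)^3)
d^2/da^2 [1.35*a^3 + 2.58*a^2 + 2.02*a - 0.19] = 8.1*a + 5.16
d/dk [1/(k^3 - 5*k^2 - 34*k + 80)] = (-3*k^2 + 10*k + 34)/(k^3 - 5*k^2 - 34*k + 80)^2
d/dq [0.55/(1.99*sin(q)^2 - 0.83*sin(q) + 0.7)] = (0.4565 - 2.189*sin(q))*cos(q)/(1.99*sin(q)^2 - 0.83*sin(q) + 0.7)^2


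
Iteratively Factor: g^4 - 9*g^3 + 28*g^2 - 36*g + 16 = (g - 4)*(g^3 - 5*g^2 + 8*g - 4) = (g - 4)*(g - 2)*(g^2 - 3*g + 2) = (g - 4)*(g - 2)*(g - 1)*(g - 2)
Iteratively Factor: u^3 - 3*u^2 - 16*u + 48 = (u - 3)*(u^2 - 16) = (u - 4)*(u - 3)*(u + 4)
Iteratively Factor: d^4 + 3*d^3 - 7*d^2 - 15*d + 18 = (d + 3)*(d^3 - 7*d + 6) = (d - 2)*(d + 3)*(d^2 + 2*d - 3) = (d - 2)*(d + 3)^2*(d - 1)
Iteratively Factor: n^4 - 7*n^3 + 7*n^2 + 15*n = (n - 3)*(n^3 - 4*n^2 - 5*n) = (n - 3)*(n + 1)*(n^2 - 5*n) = (n - 5)*(n - 3)*(n + 1)*(n)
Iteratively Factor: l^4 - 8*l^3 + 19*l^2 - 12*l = (l - 3)*(l^3 - 5*l^2 + 4*l) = l*(l - 3)*(l^2 - 5*l + 4) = l*(l - 3)*(l - 1)*(l - 4)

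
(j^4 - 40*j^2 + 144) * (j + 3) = j^5 + 3*j^4 - 40*j^3 - 120*j^2 + 144*j + 432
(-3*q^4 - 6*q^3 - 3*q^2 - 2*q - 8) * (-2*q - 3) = 6*q^5 + 21*q^4 + 24*q^3 + 13*q^2 + 22*q + 24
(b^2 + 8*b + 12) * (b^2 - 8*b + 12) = b^4 - 40*b^2 + 144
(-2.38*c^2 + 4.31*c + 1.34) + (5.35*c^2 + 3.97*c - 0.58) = 2.97*c^2 + 8.28*c + 0.76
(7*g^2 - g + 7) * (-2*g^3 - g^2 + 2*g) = -14*g^5 - 5*g^4 + g^3 - 9*g^2 + 14*g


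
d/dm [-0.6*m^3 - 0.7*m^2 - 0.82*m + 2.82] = -1.8*m^2 - 1.4*m - 0.82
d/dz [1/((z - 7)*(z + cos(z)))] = ((7 - z)*(z + cos(z)) + (z - 7)^2*(sin(z) - 1))/((z - 7)^3*(z + cos(z))^2)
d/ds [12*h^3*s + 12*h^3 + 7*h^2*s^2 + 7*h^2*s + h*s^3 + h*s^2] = h*(12*h^2 + 14*h*s + 7*h + 3*s^2 + 2*s)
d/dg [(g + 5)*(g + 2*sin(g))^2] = (g + 2*sin(g))*(g + (2*g + 10)*(2*cos(g) + 1) + 2*sin(g))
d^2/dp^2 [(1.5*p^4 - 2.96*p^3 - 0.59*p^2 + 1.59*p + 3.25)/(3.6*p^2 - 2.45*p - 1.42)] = (38.88*p^6 - 79.3799999999999*p^5 + 8.0145*p^4 + 48.5033599999999*p^3 + 209.13168*p^2 - 159.032784*p + 58.801678)/(46.656*p^6 - 95.256*p^5 + 9.61740000000001*p^4 + 60.440275*p^3 - 3.79353*p^2 - 14.82054*p - 2.863288)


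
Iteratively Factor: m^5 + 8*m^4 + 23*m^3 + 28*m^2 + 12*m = (m + 1)*(m^4 + 7*m^3 + 16*m^2 + 12*m) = (m + 1)*(m + 2)*(m^3 + 5*m^2 + 6*m) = m*(m + 1)*(m + 2)*(m^2 + 5*m + 6) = m*(m + 1)*(m + 2)*(m + 3)*(m + 2)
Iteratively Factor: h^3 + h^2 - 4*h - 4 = (h - 2)*(h^2 + 3*h + 2) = (h - 2)*(h + 1)*(h + 2)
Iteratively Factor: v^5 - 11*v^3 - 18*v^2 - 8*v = (v + 2)*(v^4 - 2*v^3 - 7*v^2 - 4*v) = (v + 1)*(v + 2)*(v^3 - 3*v^2 - 4*v) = (v + 1)^2*(v + 2)*(v^2 - 4*v) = v*(v + 1)^2*(v + 2)*(v - 4)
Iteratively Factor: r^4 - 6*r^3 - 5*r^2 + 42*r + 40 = (r - 5)*(r^3 - r^2 - 10*r - 8) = (r - 5)*(r - 4)*(r^2 + 3*r + 2) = (r - 5)*(r - 4)*(r + 2)*(r + 1)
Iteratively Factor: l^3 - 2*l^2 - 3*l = (l - 3)*(l^2 + l) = l*(l - 3)*(l + 1)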